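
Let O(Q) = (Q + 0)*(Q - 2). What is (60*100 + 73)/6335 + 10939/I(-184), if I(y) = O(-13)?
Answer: 2819312/49413 ≈ 57.056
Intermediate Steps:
O(Q) = Q*(-2 + Q)
I(y) = 195 (I(y) = -13*(-2 - 13) = -13*(-15) = 195)
(60*100 + 73)/6335 + 10939/I(-184) = (60*100 + 73)/6335 + 10939/195 = (6000 + 73)*(1/6335) + 10939*(1/195) = 6073*(1/6335) + 10939/195 = 6073/6335 + 10939/195 = 2819312/49413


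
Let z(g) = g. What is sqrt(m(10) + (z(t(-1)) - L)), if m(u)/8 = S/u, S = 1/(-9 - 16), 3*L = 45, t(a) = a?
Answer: 2*I*sqrt(2505)/25 ≈ 4.004*I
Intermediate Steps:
L = 15 (L = (1/3)*45 = 15)
S = -1/25 (S = 1/(-25) = -1/25 ≈ -0.040000)
m(u) = -8/(25*u) (m(u) = 8*(-1/(25*u)) = -8/(25*u))
sqrt(m(10) + (z(t(-1)) - L)) = sqrt(-8/25/10 + (-1 - 1*15)) = sqrt(-8/25*1/10 + (-1 - 15)) = sqrt(-4/125 - 16) = sqrt(-2004/125) = 2*I*sqrt(2505)/25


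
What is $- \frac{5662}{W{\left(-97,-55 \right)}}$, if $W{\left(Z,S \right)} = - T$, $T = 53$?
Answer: $\frac{5662}{53} \approx 106.83$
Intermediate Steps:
$W{\left(Z,S \right)} = -53$ ($W{\left(Z,S \right)} = \left(-1\right) 53 = -53$)
$- \frac{5662}{W{\left(-97,-55 \right)}} = - \frac{5662}{-53} = \left(-5662\right) \left(- \frac{1}{53}\right) = \frac{5662}{53}$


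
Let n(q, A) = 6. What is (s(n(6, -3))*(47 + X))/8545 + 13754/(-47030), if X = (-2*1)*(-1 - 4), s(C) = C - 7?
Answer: -12020864/40187135 ≈ -0.29912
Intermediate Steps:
s(C) = -7 + C
X = 10 (X = -2*(-5) = 10)
(s(n(6, -3))*(47 + X))/8545 + 13754/(-47030) = ((-7 + 6)*(47 + 10))/8545 + 13754/(-47030) = -1*57*(1/8545) + 13754*(-1/47030) = -57*1/8545 - 6877/23515 = -57/8545 - 6877/23515 = -12020864/40187135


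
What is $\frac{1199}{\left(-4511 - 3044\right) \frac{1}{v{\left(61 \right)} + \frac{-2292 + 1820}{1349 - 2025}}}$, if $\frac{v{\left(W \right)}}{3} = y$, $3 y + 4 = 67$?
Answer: $- \frac{2581447}{255359} \approx -10.109$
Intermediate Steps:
$y = 21$ ($y = - \frac{4}{3} + \frac{1}{3} \cdot 67 = - \frac{4}{3} + \frac{67}{3} = 21$)
$v{\left(W \right)} = 63$ ($v{\left(W \right)} = 3 \cdot 21 = 63$)
$\frac{1199}{\left(-4511 - 3044\right) \frac{1}{v{\left(61 \right)} + \frac{-2292 + 1820}{1349 - 2025}}} = \frac{1199}{\left(-4511 - 3044\right) \frac{1}{63 + \frac{-2292 + 1820}{1349 - 2025}}} = \frac{1199}{\left(-7555\right) \frac{1}{63 - \frac{472}{-676}}} = \frac{1199}{\left(-7555\right) \frac{1}{63 - - \frac{118}{169}}} = \frac{1199}{\left(-7555\right) \frac{1}{63 + \frac{118}{169}}} = \frac{1199}{\left(-7555\right) \frac{1}{\frac{10765}{169}}} = \frac{1199}{\left(-7555\right) \frac{169}{10765}} = \frac{1199}{- \frac{255359}{2153}} = 1199 \left(- \frac{2153}{255359}\right) = - \frac{2581447}{255359}$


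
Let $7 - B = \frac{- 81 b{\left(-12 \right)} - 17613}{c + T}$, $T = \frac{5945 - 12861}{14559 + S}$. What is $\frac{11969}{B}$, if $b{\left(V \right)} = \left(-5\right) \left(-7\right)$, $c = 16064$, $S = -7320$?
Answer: $\frac{18312629845}{12657707} \approx 1446.8$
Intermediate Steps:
$T = - \frac{364}{381}$ ($T = \frac{5945 - 12861}{14559 - 7320} = - \frac{6916}{7239} = \left(-6916\right) \frac{1}{7239} = - \frac{364}{381} \approx -0.95538$)
$b{\left(V \right)} = 35$
$B = \frac{12657707}{1530005}$ ($B = 7 - \frac{\left(-81\right) 35 - 17613}{16064 - \frac{364}{381}} = 7 - \frac{-2835 - 17613}{\frac{6120020}{381}} = 7 - \left(-20448\right) \frac{381}{6120020} = 7 - - \frac{1947672}{1530005} = 7 + \frac{1947672}{1530005} = \frac{12657707}{1530005} \approx 8.273$)
$\frac{11969}{B} = \frac{11969}{\frac{12657707}{1530005}} = 11969 \cdot \frac{1530005}{12657707} = \frac{18312629845}{12657707}$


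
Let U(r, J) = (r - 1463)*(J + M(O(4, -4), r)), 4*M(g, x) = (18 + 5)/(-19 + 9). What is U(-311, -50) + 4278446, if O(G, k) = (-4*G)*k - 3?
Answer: 87363321/20 ≈ 4.3682e+6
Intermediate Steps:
O(G, k) = -3 - 4*G*k (O(G, k) = -4*G*k - 3 = -3 - 4*G*k)
M(g, x) = -23/40 (M(g, x) = ((18 + 5)/(-19 + 9))/4 = (23/(-10))/4 = (23*(-⅒))/4 = (¼)*(-23/10) = -23/40)
U(r, J) = (-1463 + r)*(-23/40 + J) (U(r, J) = (r - 1463)*(J - 23/40) = (-1463 + r)*(-23/40 + J))
U(-311, -50) + 4278446 = (33649/40 - 1463*(-50) - 23/40*(-311) - 50*(-311)) + 4278446 = (33649/40 + 73150 + 7153/40 + 15550) + 4278446 = 1794401/20 + 4278446 = 87363321/20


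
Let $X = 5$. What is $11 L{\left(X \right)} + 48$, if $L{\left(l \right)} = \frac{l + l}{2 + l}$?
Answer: $\frac{446}{7} \approx 63.714$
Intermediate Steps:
$L{\left(l \right)} = \frac{2 l}{2 + l}$
$11 L{\left(X \right)} + 48 = 11 \cdot 2 \cdot 5 \frac{1}{2 + 5} + 48 = 11 \cdot 2 \cdot 5 \cdot \frac{1}{7} + 48 = 11 \cdot \frac{10}{7} + 48 = \frac{110}{7} + 48 = \frac{446}{7}$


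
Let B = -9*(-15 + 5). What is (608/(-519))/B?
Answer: -304/23355 ≈ -0.013016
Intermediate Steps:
B = 90 (B = -9*(-10) = 90)
(608/(-519))/B = (608/(-519))/90 = (608*(-1/519))*(1/90) = -608/519*1/90 = -304/23355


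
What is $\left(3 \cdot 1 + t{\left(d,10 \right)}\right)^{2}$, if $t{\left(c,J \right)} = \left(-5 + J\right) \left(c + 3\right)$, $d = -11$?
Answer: $1369$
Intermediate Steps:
$t{\left(c,J \right)} = \left(-5 + J\right) \left(3 + c\right)$
$\left(3 \cdot 1 + t{\left(d,10 \right)}\right)^{2} = \left(3 \cdot 1 + \left(-15 - -55 + 3 \cdot 10 + 10 \left(-11\right)\right)\right)^{2} = \left(3 + \left(-15 + 55 + 30 - 110\right)\right)^{2} = \left(3 - 40\right)^{2} = \left(-37\right)^{2} = 1369$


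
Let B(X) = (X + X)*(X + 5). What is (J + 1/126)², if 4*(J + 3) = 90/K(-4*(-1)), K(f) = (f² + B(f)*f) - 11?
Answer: 2895838969/340734681 ≈ 8.4988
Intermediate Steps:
B(X) = 2*X*(5 + X) (B(X) = (2*X)*(5 + X) = 2*X*(5 + X))
K(f) = -11 + f² + 2*f²*(5 + f) (K(f) = (f² + (2*f*(5 + f))*f) - 11 = (f² + 2*f²*(5 + f)) - 11 = -11 + f² + 2*f²*(5 + f))
J = -1713/586 (J = -3 + (90/(-11 + 2*(-4*(-1))³ + 11*(-4*(-1))²))/4 = -3 + (90/(-11 + 2*4³ + 11*4²))/4 = -3 + (90/(-11 + 2*64 + 11*16))/4 = -3 + (90/(-11 + 128 + 176))/4 = -3 + (90/293)/4 = -3 + (90*(1/293))/4 = -3 + (¼)*(90/293) = -3 + 45/586 = -1713/586 ≈ -2.9232)
(J + 1/126)² = (-1713/586 + 1/126)² = (-53813/18459)² = 2895838969/340734681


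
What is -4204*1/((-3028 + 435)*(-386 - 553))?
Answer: -4204/2434827 ≈ -0.0017266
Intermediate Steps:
-4204*1/((-3028 + 435)*(-386 - 553)) = -4204/((-2593*(-939))) = -4204/2434827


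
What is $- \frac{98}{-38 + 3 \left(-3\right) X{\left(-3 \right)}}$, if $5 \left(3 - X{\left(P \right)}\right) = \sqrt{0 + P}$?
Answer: $\frac{11375}{7562} + \frac{315 i \sqrt{3}}{7562} \approx 1.5042 + 0.07215 i$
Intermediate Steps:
$X{\left(P \right)} = 3 - \frac{\sqrt{P}}{5}$ ($X{\left(P \right)} = 3 - \frac{\sqrt{0 + P}}{5} = 3 - \frac{\sqrt{P}}{5}$)
$- \frac{98}{-38 + 3 \left(-3\right) X{\left(-3 \right)}} = - \frac{98}{-38 + 3 \left(-3\right) \left(3 - \frac{\sqrt{-3}}{5}\right)} = - \frac{98}{-38 - 9 \left(3 - \frac{i \sqrt{3}}{5}\right)} = - \frac{98}{-38 - \left(27 - \frac{9 i \sqrt{3}}{5}\right)} = - \frac{98}{-65 + \frac{9 i \sqrt{3}}{5}}$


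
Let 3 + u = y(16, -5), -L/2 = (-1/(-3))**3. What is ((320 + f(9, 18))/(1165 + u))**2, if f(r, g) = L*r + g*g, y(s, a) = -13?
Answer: 3724900/11881809 ≈ 0.31350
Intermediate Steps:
L = -2/27 (L = -2*(-1/(-3))**3 = -2*(-1*(-1/3))**3 = -2*(1/3)**3 = -2*1/27 = -2/27 ≈ -0.074074)
u = -16 (u = -3 - 13 = -16)
f(r, g) = g**2 - 2*r/27 (f(r, g) = -2*r/27 + g*g = -2*r/27 + g**2 = g**2 - 2*r/27)
((320 + f(9, 18))/(1165 + u))**2 = ((320 + (18**2 - 2/27*9))/(1165 - 16))**2 = ((320 + (324 - 2/3))/1149)**2 = ((320 + 970/3)*(1/1149))**2 = ((1930/3)*(1/1149))**2 = (1930/3447)**2 = 3724900/11881809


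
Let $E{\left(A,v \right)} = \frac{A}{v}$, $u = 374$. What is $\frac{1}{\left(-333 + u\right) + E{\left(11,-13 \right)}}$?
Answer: $\frac{13}{522} \approx 0.024904$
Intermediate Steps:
$\frac{1}{\left(-333 + u\right) + E{\left(11,-13 \right)}} = \frac{1}{\left(-333 + 374\right) + \frac{11}{-13}} = \frac{1}{41 + 11 \left(- \frac{1}{13}\right)} = \frac{1}{41 - \frac{11}{13}} = \frac{1}{\frac{522}{13}} = \frac{13}{522}$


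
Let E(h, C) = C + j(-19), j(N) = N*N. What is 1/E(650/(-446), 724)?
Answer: 1/1085 ≈ 0.00092166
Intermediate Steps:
j(N) = N²
E(h, C) = 361 + C (E(h, C) = C + (-19)² = C + 361 = 361 + C)
1/E(650/(-446), 724) = 1/(361 + 724) = 1/1085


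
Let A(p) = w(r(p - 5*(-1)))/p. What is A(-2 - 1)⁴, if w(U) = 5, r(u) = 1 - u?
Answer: 625/81 ≈ 7.7160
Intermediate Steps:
A(p) = 5/p
A(-2 - 1)⁴ = (5/(-2 - 1))⁴ = (5/(-3))⁴ = (5*(-⅓))⁴ = (-5/3)⁴ = 625/81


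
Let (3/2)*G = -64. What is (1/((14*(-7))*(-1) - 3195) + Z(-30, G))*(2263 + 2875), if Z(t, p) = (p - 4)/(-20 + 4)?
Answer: 278435927/18582 ≈ 14984.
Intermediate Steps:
G = -128/3 (G = (⅔)*(-64) = -128/3 ≈ -42.667)
Z(t, p) = ¼ - p/16 (Z(t, p) = (-4 + p)/(-16) = (-4 + p)*(-1/16) = ¼ - p/16)
(1/((14*(-7))*(-1) - 3195) + Z(-30, G))*(2263 + 2875) = (1/((14*(-7))*(-1) - 3195) + (¼ - 1/16*(-128/3)))*(2263 + 2875) = (1/(-98*(-1) - 3195) + (¼ + 8/3))*5138 = (1/(98 - 3195) + 35/12)*5138 = (1/(-3097) + 35/12)*5138 = (-1/3097 + 35/12)*5138 = (108383/37164)*5138 = 278435927/18582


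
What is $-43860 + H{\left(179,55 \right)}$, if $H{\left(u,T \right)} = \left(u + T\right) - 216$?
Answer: $-43842$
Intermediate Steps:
$H{\left(u,T \right)} = -216 + T + u$ ($H{\left(u,T \right)} = \left(T + u\right) - 216 = -216 + T + u$)
$-43860 + H{\left(179,55 \right)} = -43860 + \left(-216 + 55 + 179\right) = -43860 + 18 = -43842$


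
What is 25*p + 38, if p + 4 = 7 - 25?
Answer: -512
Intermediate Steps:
p = -22 (p = -4 + (7 - 25) = -4 - 18 = -22)
25*p + 38 = 25*(-22) + 38 = -550 + 38 = -512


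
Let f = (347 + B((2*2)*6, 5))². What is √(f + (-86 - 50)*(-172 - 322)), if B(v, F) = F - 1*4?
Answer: 8*√2942 ≈ 433.92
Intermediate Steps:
B(v, F) = -4 + F (B(v, F) = F - 4 = -4 + F)
f = 121104 (f = (347 + (-4 + 5))² = (347 + 1)² = 348² = 121104)
√(f + (-86 - 50)*(-172 - 322)) = √(121104 + (-86 - 50)*(-172 - 322)) = √(121104 - 136*(-494)) = √(121104 + 67184) = √188288 = 8*√2942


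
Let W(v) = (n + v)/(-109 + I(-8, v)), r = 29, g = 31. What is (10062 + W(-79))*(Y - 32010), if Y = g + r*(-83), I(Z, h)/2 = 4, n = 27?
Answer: -34946973204/101 ≈ -3.4601e+8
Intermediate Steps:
I(Z, h) = 8 (I(Z, h) = 2*4 = 8)
Y = -2376 (Y = 31 + 29*(-83) = 31 - 2407 = -2376)
W(v) = -27/101 - v/101 (W(v) = (27 + v)/(-109 + 8) = (27 + v)/(-101) = (27 + v)*(-1/101) = -27/101 - v/101)
(10062 + W(-79))*(Y - 32010) = (10062 + (-27/101 - 1/101*(-79)))*(-2376 - 32010) = (10062 + (-27/101 + 79/101))*(-34386) = (10062 + 52/101)*(-34386) = (1016314/101)*(-34386) = -34946973204/101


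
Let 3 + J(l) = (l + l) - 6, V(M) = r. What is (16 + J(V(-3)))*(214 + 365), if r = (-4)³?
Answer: -70059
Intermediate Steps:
r = -64
V(M) = -64
J(l) = -9 + 2*l (J(l) = -3 + ((l + l) - 6) = -3 + (2*l - 6) = -3 + (-6 + 2*l) = -9 + 2*l)
(16 + J(V(-3)))*(214 + 365) = (16 + (-9 + 2*(-64)))*(214 + 365) = (16 + (-9 - 128))*579 = (16 - 137)*579 = -121*579 = -70059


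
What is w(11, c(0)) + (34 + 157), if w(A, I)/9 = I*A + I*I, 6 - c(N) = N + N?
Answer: 1109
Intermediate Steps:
c(N) = 6 - 2*N (c(N) = 6 - (N + N) = 6 - 2*N)
w(A, I) = 9*I² + 9*A*I (w(A, I) = 9*(I*A + I*I) = 9*(A*I + I²) = 9*(I² + A*I) = 9*I² + 9*A*I)
w(11, c(0)) + (34 + 157) = 9*(6 - 2*0)*(11 + (6 - 2*0)) + (34 + 157) = 9*(6 + 0)*(11 + (6 + 0)) + 191 = 9*6*(11 + 6) + 191 = 9*6*17 + 191 = 918 + 191 = 1109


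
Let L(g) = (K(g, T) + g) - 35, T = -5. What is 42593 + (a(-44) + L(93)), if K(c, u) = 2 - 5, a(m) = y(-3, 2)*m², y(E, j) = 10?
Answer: 62008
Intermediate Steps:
a(m) = 10*m²
K(c, u) = -3
L(g) = -38 + g (L(g) = (-3 + g) - 35 = -38 + g)
42593 + (a(-44) + L(93)) = 42593 + (10*(-44)² + (-38 + 93)) = 42593 + (10*1936 + 55) = 42593 + (19360 + 55) = 42593 + 19415 = 62008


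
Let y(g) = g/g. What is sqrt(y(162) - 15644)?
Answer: I*sqrt(15643) ≈ 125.07*I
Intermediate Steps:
y(g) = 1
sqrt(y(162) - 15644) = sqrt(1 - 15644) = sqrt(-15643) = I*sqrt(15643)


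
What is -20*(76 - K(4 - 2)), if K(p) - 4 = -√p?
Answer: -1440 - 20*√2 ≈ -1468.3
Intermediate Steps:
K(p) = 4 - √p
-20*(76 - K(4 - 2)) = -20*(76 - (4 - √(4 - 2))) = -20*(76 - (4 - √2)) = -20*(76 + (-4 + √2)) = -20*(72 + √2) = -1440 - 20*√2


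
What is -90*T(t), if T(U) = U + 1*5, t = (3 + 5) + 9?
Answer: -1980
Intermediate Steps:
t = 17 (t = 8 + 9 = 17)
T(U) = 5 + U (T(U) = U + 5 = 5 + U)
-90*T(t) = -90*(5 + 17) = -90*22 = -1980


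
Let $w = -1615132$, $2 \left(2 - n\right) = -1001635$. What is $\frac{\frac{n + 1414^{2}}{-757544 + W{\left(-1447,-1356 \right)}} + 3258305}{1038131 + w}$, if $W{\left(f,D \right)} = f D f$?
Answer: $- \frac{18506928334921849}{3277322460317096} \approx -5.647$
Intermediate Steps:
$n = \frac{1001639}{2}$ ($n = 2 - - \frac{1001635}{2} = 2 + \frac{1001635}{2} = \frac{1001639}{2} \approx 5.0082 \cdot 10^{5}$)
$W{\left(f,D \right)} = D f^{2}$ ($W{\left(f,D \right)} = D f f = D f^{2}$)
$\frac{\frac{n + 1414^{2}}{-757544 + W{\left(-1447,-1356 \right)}} + 3258305}{1038131 + w} = \frac{\frac{\frac{1001639}{2} + 1414^{2}}{-757544 - 1356 \left(-1447\right)^{2}} + 3258305}{1038131 - 1615132} = \frac{\frac{\frac{1001639}{2} + 1999396}{-757544 - 2839205004} + 3258305}{-577001} = \left(\frac{5000431}{2 \left(-757544 - 2839205004\right)} + 3258305\right) \left(- \frac{1}{577001}\right) = \left(\frac{5000431}{2 \left(-2839962548\right)} + 3258305\right) \left(- \frac{1}{577001}\right) = \left(\frac{5000431}{2} \left(- \frac{1}{2839962548}\right) + 3258305\right) \left(- \frac{1}{577001}\right) = \left(- \frac{5000431}{5679925096} + 3258305\right) \left(- \frac{1}{577001}\right) = \frac{18506928334921849}{5679925096} \left(- \frac{1}{577001}\right) = - \frac{18506928334921849}{3277322460317096}$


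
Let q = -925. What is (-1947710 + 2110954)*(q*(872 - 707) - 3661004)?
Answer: -622552052476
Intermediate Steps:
(-1947710 + 2110954)*(q*(872 - 707) - 3661004) = (-1947710 + 2110954)*(-925*(872 - 707) - 3661004) = 163244*(-925*165 - 3661004) = 163244*(-152625 - 3661004) = 163244*(-3813629) = -622552052476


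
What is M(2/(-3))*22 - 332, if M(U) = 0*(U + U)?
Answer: -332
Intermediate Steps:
M(U) = 0 (M(U) = 0*(2*U) = 0)
M(2/(-3))*22 - 332 = 0*22 - 332 = 0 - 332 = -332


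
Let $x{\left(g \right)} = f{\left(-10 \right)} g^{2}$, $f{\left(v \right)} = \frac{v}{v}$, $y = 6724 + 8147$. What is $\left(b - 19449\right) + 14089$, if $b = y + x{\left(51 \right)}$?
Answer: $12112$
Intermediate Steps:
$y = 14871$
$f{\left(v \right)} = 1$
$x{\left(g \right)} = g^{2}$ ($x{\left(g \right)} = 1 g^{2} = g^{2}$)
$b = 17472$ ($b = 14871 + 51^{2} = 14871 + 2601 = 17472$)
$\left(b - 19449\right) + 14089 = \left(17472 - 19449\right) + 14089 = -1977 + 14089 = 12112$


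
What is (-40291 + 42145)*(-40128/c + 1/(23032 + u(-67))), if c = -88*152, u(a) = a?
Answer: 42577728/7655 ≈ 5562.1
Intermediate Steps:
c = -13376
(-40291 + 42145)*(-40128/c + 1/(23032 + u(-67))) = (-40291 + 42145)*(-40128/(-13376) + 1/(23032 - 67)) = 1854*(-40128*(-1/13376) + 1/22965) = 1854*(3 + 1/22965) = 1854*(68896/22965) = 42577728/7655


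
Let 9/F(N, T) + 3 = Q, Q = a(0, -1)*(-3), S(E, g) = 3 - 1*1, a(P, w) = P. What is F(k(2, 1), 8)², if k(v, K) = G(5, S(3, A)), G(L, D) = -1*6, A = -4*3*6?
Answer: 9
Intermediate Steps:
A = -72 (A = -12*6 = -72)
S(E, g) = 2 (S(E, g) = 3 - 1 = 2)
Q = 0 (Q = 0*(-3) = 0)
G(L, D) = -6
k(v, K) = -6
F(N, T) = -3 (F(N, T) = 9/(-3 + 0) = 9/(-3) = 9*(-⅓) = -3)
F(k(2, 1), 8)² = (-3)² = 9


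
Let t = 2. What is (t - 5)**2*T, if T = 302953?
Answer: 2726577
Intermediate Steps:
(t - 5)**2*T = (2 - 5)**2*302953 = (-3)**2*302953 = 9*302953 = 2726577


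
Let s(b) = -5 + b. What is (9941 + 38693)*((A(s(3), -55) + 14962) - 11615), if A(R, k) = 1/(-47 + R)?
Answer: 7976073268/49 ≈ 1.6278e+8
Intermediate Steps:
(9941 + 38693)*((A(s(3), -55) + 14962) - 11615) = (9941 + 38693)*((1/(-47 + (-5 + 3)) + 14962) - 11615) = 48634*((1/(-47 - 2) + 14962) - 11615) = 48634*((1/(-49) + 14962) - 11615) = 48634*((-1/49 + 14962) - 11615) = 48634*(733137/49 - 11615) = 48634*(164002/49) = 7976073268/49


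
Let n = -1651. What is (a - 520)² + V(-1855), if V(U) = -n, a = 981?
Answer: 214172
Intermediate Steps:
V(U) = 1651 (V(U) = -1*(-1651) = 1651)
(a - 520)² + V(-1855) = (981 - 520)² + 1651 = 461² + 1651 = 212521 + 1651 = 214172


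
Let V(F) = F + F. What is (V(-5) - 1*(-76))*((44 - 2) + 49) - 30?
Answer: 5976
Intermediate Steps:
V(F) = 2*F
(V(-5) - 1*(-76))*((44 - 2) + 49) - 30 = (2*(-5) - 1*(-76))*((44 - 2) + 49) - 30 = (-10 + 76)*(42 + 49) - 30 = 66*91 - 30 = 6006 - 30 = 5976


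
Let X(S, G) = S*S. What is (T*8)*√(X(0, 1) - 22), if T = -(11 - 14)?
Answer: 24*I*√22 ≈ 112.57*I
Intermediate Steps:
X(S, G) = S²
T = 3 (T = -1*(-3) = 3)
(T*8)*√(X(0, 1) - 22) = (3*8)*√(0² - 22) = 24*√(0 - 22) = 24*√(-22) = 24*(I*√22) = 24*I*√22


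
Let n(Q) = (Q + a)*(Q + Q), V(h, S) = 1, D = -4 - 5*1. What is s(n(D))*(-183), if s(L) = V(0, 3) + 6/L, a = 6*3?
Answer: -1586/9 ≈ -176.22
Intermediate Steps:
a = 18
D = -9 (D = -4 - 5 = -9)
n(Q) = 2*Q*(18 + Q) (n(Q) = (Q + 18)*(Q + Q) = (18 + Q)*(2*Q) = 2*Q*(18 + Q))
s(L) = 1 + 6/L
s(n(D))*(-183) = ((6 + 2*(-9)*(18 - 9))/((2*(-9)*(18 - 9))))*(-183) = ((6 + 2*(-9)*9)/((2*(-9)*9)))*(-183) = ((6 - 162)/(-162))*(-183) = -1/162*(-156)*(-183) = (26/27)*(-183) = -1586/9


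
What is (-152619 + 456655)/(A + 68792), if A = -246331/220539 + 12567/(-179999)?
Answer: 6034628060462298/1365387558836915 ≈ 4.4197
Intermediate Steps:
A = -47110847282/39696799461 (A = -246331*1/220539 + 12567*(-1/179999) = -246331/220539 - 12567/179999 = -47110847282/39696799461 ≈ -1.1868)
(-152619 + 456655)/(A + 68792) = (-152619 + 456655)/(-47110847282/39696799461 + 68792) = 304036/(2730775117673830/39696799461) = 304036*(39696799461/2730775117673830) = 6034628060462298/1365387558836915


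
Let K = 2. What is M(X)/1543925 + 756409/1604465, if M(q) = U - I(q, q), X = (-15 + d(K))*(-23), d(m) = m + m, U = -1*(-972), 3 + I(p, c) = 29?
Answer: 233871317843/495434725025 ≈ 0.47205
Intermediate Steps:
I(p, c) = 26 (I(p, c) = -3 + 29 = 26)
U = 972
d(m) = 2*m
X = 253 (X = (-15 + 2*2)*(-23) = (-15 + 4)*(-23) = -11*(-23) = 253)
M(q) = 946 (M(q) = 972 - 1*26 = 972 - 26 = 946)
M(X)/1543925 + 756409/1604465 = 946/1543925 + 756409/1604465 = 233871317843/495434725025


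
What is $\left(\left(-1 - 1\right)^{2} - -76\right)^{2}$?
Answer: $6400$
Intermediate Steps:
$\left(\left(-1 - 1\right)^{2} - -76\right)^{2} = \left(\left(-2\right)^{2} + 76\right)^{2} = \left(4 + 76\right)^{2} = 80^{2} = 6400$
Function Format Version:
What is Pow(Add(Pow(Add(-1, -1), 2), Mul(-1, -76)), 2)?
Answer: 6400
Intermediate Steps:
Pow(Add(Pow(Add(-1, -1), 2), Mul(-1, -76)), 2) = Pow(Add(Pow(-2, 2), 76), 2) = Pow(Add(4, 76), 2) = Pow(80, 2) = 6400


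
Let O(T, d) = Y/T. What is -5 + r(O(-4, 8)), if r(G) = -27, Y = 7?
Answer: -32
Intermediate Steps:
O(T, d) = 7/T
-5 + r(O(-4, 8)) = -5 - 27 = -32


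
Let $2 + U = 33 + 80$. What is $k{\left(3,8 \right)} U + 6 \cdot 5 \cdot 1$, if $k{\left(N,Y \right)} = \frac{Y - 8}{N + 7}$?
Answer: $30$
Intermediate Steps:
$U = 111$ ($U = -2 + \left(33 + 80\right) = -2 + 113 = 111$)
$k{\left(N,Y \right)} = \frac{-8 + Y}{7 + N}$
$k{\left(3,8 \right)} U + 6 \cdot 5 \cdot 1 = \frac{-8 + 8}{7 + 3} \cdot 111 + 6 \cdot 5 \cdot 1 = \frac{1}{10} \cdot 0 \cdot 111 + 30 \cdot 1 = \frac{1}{10} \cdot 0 \cdot 111 + 30 = 0 \cdot 111 + 30 = 0 + 30 = 30$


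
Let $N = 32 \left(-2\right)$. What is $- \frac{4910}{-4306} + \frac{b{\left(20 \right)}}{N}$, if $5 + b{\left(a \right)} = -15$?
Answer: $\frac{50045}{34448} \approx 1.4528$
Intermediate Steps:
$b{\left(a \right)} = -20$ ($b{\left(a \right)} = -5 - 15 = -20$)
$N = -64$
$- \frac{4910}{-4306} + \frac{b{\left(20 \right)}}{N} = - \frac{4910}{-4306} - \frac{20}{-64} = \left(-4910\right) \left(- \frac{1}{4306}\right) - - \frac{5}{16} = \frac{2455}{2153} + \frac{5}{16} = \frac{50045}{34448}$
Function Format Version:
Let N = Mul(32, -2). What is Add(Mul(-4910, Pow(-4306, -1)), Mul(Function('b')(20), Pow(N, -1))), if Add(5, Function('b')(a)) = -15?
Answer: Rational(50045, 34448) ≈ 1.4528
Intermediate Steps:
Function('b')(a) = -20 (Function('b')(a) = Add(-5, -15) = -20)
N = -64
Add(Mul(-4910, Pow(-4306, -1)), Mul(Function('b')(20), Pow(N, -1))) = Add(Mul(-4910, Pow(-4306, -1)), Mul(-20, Pow(-64, -1))) = Add(Mul(-4910, Rational(-1, 4306)), Mul(-20, Rational(-1, 64))) = Add(Rational(2455, 2153), Rational(5, 16)) = Rational(50045, 34448)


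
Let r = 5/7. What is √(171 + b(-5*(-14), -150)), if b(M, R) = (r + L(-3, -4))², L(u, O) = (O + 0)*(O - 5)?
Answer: 2*√18607/7 ≈ 38.974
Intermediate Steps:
L(u, O) = O*(-5 + O)
r = 5/7 (r = 5*(⅐) = 5/7 ≈ 0.71429)
b(M, R) = 66049/49 (b(M, R) = (5/7 - 4*(-5 - 4))² = (5/7 - 4*(-9))² = (5/7 + 36)² = (257/7)² = 66049/49)
√(171 + b(-5*(-14), -150)) = √(171 + 66049/49) = √(74428/49) = 2*√18607/7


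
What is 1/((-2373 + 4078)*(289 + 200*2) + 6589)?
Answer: 1/1181334 ≈ 8.4650e-7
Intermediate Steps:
1/((-2373 + 4078)*(289 + 200*2) + 6589) = 1/(1705*(289 + 400) + 6589) = 1/(1705*689 + 6589) = 1/(1174745 + 6589) = 1/1181334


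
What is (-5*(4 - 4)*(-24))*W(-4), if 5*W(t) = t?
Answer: 0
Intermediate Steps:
W(t) = t/5
(-5*(4 - 4)*(-24))*W(-4) = (-5*(4 - 4)*(-24))*((⅕)*(-4)) = (-5*0*(-24))*(-⅘) = (0*(-24))*(-⅘) = 0*(-⅘) = 0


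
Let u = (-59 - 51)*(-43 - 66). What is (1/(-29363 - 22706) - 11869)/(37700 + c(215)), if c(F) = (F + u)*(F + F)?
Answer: -309003481/137614461825 ≈ -0.0022454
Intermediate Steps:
u = 11990 (u = -110*(-109) = 11990)
c(F) = 2*F*(11990 + F) (c(F) = (F + 11990)*(F + F) = (11990 + F)*(2*F) = 2*F*(11990 + F))
(1/(-29363 - 22706) - 11869)/(37700 + c(215)) = (1/(-29363 - 22706) - 11869)/(37700 + 2*215*(11990 + 215)) = (1/(-52069) - 11869)/(37700 + 2*215*12205) = (-1/52069 - 11869)/(37700 + 5248150) = -618006962/52069/5285850 = -618006962/52069*1/5285850 = -309003481/137614461825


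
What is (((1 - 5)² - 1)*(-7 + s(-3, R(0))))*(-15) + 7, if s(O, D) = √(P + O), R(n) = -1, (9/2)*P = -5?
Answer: 1582 - 75*I*√37 ≈ 1582.0 - 456.21*I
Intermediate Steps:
P = -10/9 (P = (2/9)*(-5) = -10/9 ≈ -1.1111)
s(O, D) = √(-10/9 + O)
(((1 - 5)² - 1)*(-7 + s(-3, R(0))))*(-15) + 7 = (((1 - 5)² - 1)*(-7 + √(-10 + 9*(-3))/3))*(-15) + 7 = (((-4)² - 1)*(-7 + √(-10 - 27)/3))*(-15) + 7 = ((16 - 1)*(-7 + √(-37)/3))*(-15) + 7 = (15*(-7 + (I*√37)/3))*(-15) + 7 = (15*(-7 + I*√37/3))*(-15) + 7 = (-105 + 5*I*√37)*(-15) + 7 = (1575 - 75*I*√37) + 7 = 1582 - 75*I*√37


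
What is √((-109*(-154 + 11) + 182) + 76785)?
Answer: √92554 ≈ 304.23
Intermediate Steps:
√((-109*(-154 + 11) + 182) + 76785) = √((-109*(-143) + 182) + 76785) = √((15587 + 182) + 76785) = √(15769 + 76785) = √92554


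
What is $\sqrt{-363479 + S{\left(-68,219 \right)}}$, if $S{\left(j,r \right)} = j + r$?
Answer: $8 i \sqrt{5677} \approx 602.77 i$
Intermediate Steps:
$\sqrt{-363479 + S{\left(-68,219 \right)}} = \sqrt{-363479 + \left(-68 + 219\right)} = \sqrt{-363479 + 151} = \sqrt{-363328} = 8 i \sqrt{5677}$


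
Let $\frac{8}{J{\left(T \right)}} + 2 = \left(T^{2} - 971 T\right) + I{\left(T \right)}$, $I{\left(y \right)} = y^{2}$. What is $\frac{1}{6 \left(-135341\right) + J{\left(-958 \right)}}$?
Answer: $- \frac{345718}{280738919027} \approx -1.2315 \cdot 10^{-6}$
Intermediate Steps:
$J{\left(T \right)} = \frac{8}{-2 - 971 T + 2 T^{2}}$ ($J{\left(T \right)} = \frac{8}{-2 + \left(\left(T^{2} - 971 T\right) + T^{2}\right)} = \frac{8}{-2 + \left(- 971 T + 2 T^{2}\right)} = \frac{8}{-2 - 971 T + 2 T^{2}}$)
$\frac{1}{6 \left(-135341\right) + J{\left(-958 \right)}} = \frac{1}{6 \left(-135341\right) + \frac{8}{-2 - -930218 + 2 \left(-958\right)^{2}}} = \frac{1}{-812046 + \frac{8}{-2 + 930218 + 2 \cdot 917764}} = \frac{1}{-812046 + \frac{8}{-2 + 930218 + 1835528}} = \frac{1}{-812046 + \frac{8}{2765744}} = \frac{1}{-812046 + 8 \cdot \frac{1}{2765744}} = \frac{1}{-812046 + \frac{1}{345718}} = \frac{1}{- \frac{280738919027}{345718}} = - \frac{345718}{280738919027}$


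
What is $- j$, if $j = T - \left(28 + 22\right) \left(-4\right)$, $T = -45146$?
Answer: $44946$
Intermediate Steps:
$j = -44946$ ($j = -45146 - \left(28 + 22\right) \left(-4\right) = -45146 - 50 \left(-4\right) = -45146 - -200 = -45146 + 200 = -44946$)
$- j = \left(-1\right) \left(-44946\right) = 44946$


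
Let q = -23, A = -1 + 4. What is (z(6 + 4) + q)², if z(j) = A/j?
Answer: 51529/100 ≈ 515.29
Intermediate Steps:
A = 3
z(j) = 3/j
(z(6 + 4) + q)² = (3/(6 + 4) - 23)² = (3/10 - 23)² = (-227/10)² = 51529/100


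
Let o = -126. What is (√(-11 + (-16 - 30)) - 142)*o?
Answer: 17892 - 126*I*√57 ≈ 17892.0 - 951.28*I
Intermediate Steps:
(√(-11 + (-16 - 30)) - 142)*o = (√(-11 + (-16 - 30)) - 142)*(-126) = (√(-11 - 46) - 142)*(-126) = (√(-57) - 142)*(-126) = (I*√57 - 142)*(-126) = (-142 + I*√57)*(-126) = 17892 - 126*I*√57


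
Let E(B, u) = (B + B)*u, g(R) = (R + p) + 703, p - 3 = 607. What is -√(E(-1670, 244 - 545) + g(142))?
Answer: -√1006795 ≈ -1003.4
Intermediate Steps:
p = 610 (p = 3 + 607 = 610)
g(R) = 1313 + R (g(R) = (R + 610) + 703 = (610 + R) + 703 = 1313 + R)
E(B, u) = 2*B*u (E(B, u) = (2*B)*u = 2*B*u)
-√(E(-1670, 244 - 545) + g(142)) = -√(2*(-1670)*(244 - 545) + (1313 + 142)) = -√(2*(-1670)*(-301) + 1455) = -√(1005340 + 1455) = -√1006795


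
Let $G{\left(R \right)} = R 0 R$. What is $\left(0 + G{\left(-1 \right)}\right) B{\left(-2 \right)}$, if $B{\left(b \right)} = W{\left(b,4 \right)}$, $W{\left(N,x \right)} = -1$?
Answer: $0$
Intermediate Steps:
$G{\left(R \right)} = 0$ ($G{\left(R \right)} = 0 R = 0$)
$B{\left(b \right)} = -1$
$\left(0 + G{\left(-1 \right)}\right) B{\left(-2 \right)} = \left(0 + 0\right) \left(-1\right) = 0 \left(-1\right) = 0$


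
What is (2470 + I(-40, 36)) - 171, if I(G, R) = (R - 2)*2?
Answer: 2367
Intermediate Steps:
I(G, R) = -4 + 2*R (I(G, R) = (-2 + R)*2 = -4 + 2*R)
(2470 + I(-40, 36)) - 171 = (2470 + (-4 + 2*36)) - 171 = (2470 + (-4 + 72)) - 171 = (2470 + 68) - 171 = 2538 - 171 = 2367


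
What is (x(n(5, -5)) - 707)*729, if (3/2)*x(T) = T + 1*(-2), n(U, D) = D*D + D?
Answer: -506655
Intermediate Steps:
n(U, D) = D + D² (n(U, D) = D² + D = D + D²)
x(T) = -4/3 + 2*T/3 (x(T) = 2*(T + 1*(-2))/3 = 2*(T - 2)/3 = 2*(-2 + T)/3 = -4/3 + 2*T/3)
(x(n(5, -5)) - 707)*729 = ((-4/3 + 2*(-5*(1 - 5))/3) - 707)*729 = ((-4/3 + 2*(-5*(-4))/3) - 707)*729 = ((-4/3 + (⅔)*20) - 707)*729 = ((-4/3 + 40/3) - 707)*729 = (12 - 707)*729 = -695*729 = -506655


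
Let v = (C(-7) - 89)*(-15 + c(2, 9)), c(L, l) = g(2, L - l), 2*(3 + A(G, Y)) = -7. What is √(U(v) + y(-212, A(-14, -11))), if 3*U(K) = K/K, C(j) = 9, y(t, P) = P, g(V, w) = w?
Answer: I*√222/6 ≈ 2.4833*I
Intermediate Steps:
A(G, Y) = -13/2 (A(G, Y) = -3 + (½)*(-7) = -3 - 7/2 = -13/2)
c(L, l) = L - l
v = 1760 (v = (9 - 89)*(-15 + (2 - 1*9)) = -80*(-15 + (2 - 9)) = -80*(-15 - 7) = -80*(-22) = 1760)
U(K) = ⅓ (U(K) = (K/K)/3 = (⅓)*1 = ⅓)
√(U(v) + y(-212, A(-14, -11))) = √(⅓ - 13/2) = √(-37/6) = I*√222/6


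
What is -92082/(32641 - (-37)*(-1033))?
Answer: 15347/930 ≈ 16.502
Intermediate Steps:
-92082/(32641 - (-37)*(-1033)) = -92082/(32641 - 1*38221) = -92082/(32641 - 38221) = -92082/(-5580) = -92082*(-1/5580) = 15347/930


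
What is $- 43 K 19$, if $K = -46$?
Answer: $37582$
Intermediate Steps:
$- 43 K 19 = \left(-43\right) \left(-46\right) 19 = 1978 \cdot 19 = 37582$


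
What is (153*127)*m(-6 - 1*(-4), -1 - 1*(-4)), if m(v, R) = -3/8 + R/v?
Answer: -291465/8 ≈ -36433.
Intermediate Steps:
m(v, R) = -3/8 + R/v (m(v, R) = -3*1/8 + R/v = -3/8 + R/v)
(153*127)*m(-6 - 1*(-4), -1 - 1*(-4)) = (153*127)*(-3/8 + (-1 - 1*(-4))/(-6 - 1*(-4))) = 19431*(-3/8 + (-1 + 4)/(-6 + 4)) = 19431*(-3/8 + 3/(-2)) = 19431*(-3/8 + 3*(-1/2)) = 19431*(-3/8 - 3/2) = 19431*(-15/8) = -291465/8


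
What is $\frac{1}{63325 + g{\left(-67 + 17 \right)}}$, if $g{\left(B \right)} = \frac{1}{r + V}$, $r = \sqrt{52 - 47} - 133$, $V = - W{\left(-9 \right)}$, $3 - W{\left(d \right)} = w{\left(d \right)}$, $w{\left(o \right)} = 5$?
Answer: $\frac{1086403569}{68796497711351} + \frac{\sqrt{5}}{68796497711351} \approx 1.5792 \cdot 10^{-5}$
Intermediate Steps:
$W{\left(d \right)} = -2$ ($W{\left(d \right)} = 3 - 5 = -2$)
$V = 2$ ($V = \left(-1\right) \left(-2\right) = 2$)
$r = -133 + \sqrt{5}$ ($r = \sqrt{5} - 133 = -133 + \sqrt{5} \approx -130.76$)
$g{\left(B \right)} = \frac{1}{-131 + \sqrt{5}}$ ($g{\left(B \right)} = \frac{1}{\left(-133 + \sqrt{5}\right) + 2} = \frac{1}{-131 + \sqrt{5}}$)
$\frac{1}{63325 + g{\left(-67 + 17 \right)}} = \frac{1}{63325 - \left(\frac{131}{17156} + \frac{\sqrt{5}}{17156}\right)} = \frac{1}{\frac{1086403569}{17156} - \frac{\sqrt{5}}{17156}}$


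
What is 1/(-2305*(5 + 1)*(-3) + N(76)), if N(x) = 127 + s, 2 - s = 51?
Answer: 1/41568 ≈ 2.4057e-5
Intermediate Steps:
s = -49 (s = 2 - 1*51 = 2 - 51 = -49)
N(x) = 78 (N(x) = 127 - 49 = 78)
1/(-2305*(5 + 1)*(-3) + N(76)) = 1/(-2305*(5 + 1)*(-3) + 78) = 1/(-13830*(-3) + 78) = 1/(-2305*(-18) + 78) = 1/(41490 + 78) = 1/41568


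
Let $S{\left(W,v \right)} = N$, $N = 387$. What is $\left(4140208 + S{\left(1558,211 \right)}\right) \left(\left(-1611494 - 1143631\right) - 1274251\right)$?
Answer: $-16684014118720$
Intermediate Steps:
$S{\left(W,v \right)} = 387$
$\left(4140208 + S{\left(1558,211 \right)}\right) \left(\left(-1611494 - 1143631\right) - 1274251\right) = \left(4140208 + 387\right) \left(\left(-1611494 - 1143631\right) - 1274251\right) = 4140595 \left(\left(-1611494 - 1143631\right) - 1274251\right) = 4140595 \left(-2755125 - 1274251\right) = 4140595 \left(-4029376\right) = -16684014118720$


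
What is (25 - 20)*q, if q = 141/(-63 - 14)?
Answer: -705/77 ≈ -9.1558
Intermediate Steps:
q = -141/77 (q = 141/(-77) = 141*(-1/77) = -141/77 ≈ -1.8312)
(25 - 20)*q = (25 - 20)*(-141/77) = 5*(-141/77) = -705/77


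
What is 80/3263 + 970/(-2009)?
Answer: -3004390/6555367 ≈ -0.45831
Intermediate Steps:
80/3263 + 970/(-2009) = 80*(1/3263) + 970*(-1/2009) = 80/3263 - 970/2009 = -3004390/6555367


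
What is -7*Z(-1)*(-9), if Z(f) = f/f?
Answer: 63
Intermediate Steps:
Z(f) = 1
-7*Z(-1)*(-9) = -7*1*(-9) = -7*(-9) = 63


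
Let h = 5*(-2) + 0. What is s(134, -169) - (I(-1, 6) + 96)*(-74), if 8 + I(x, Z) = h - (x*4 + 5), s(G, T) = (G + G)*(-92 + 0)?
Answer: -18958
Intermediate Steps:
h = -10 (h = -10 + 0 = -10)
s(G, T) = -184*G (s(G, T) = (2*G)*(-92) = -184*G)
I(x, Z) = -23 - 4*x (I(x, Z) = -8 + (-10 - (x*4 + 5)) = -8 + (-10 - (4*x + 5)) = -8 + (-10 - (5 + 4*x)) = -8 + (-10 + (-5 - 4*x)) = -8 + (-15 - 4*x) = -23 - 4*x)
s(134, -169) - (I(-1, 6) + 96)*(-74) = -184*134 - ((-23 - 4*(-1)) + 96)*(-74) = -24656 - ((-23 + 4) + 96)*(-74) = -24656 - (-19 + 96)*(-74) = -24656 - 77*(-74) = -24656 - 1*(-5698) = -24656 + 5698 = -18958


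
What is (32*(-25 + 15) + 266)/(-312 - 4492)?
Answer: 27/2402 ≈ 0.011241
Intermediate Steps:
(32*(-25 + 15) + 266)/(-312 - 4492) = (32*(-10) + 266)/(-4804) = (-320 + 266)*(-1/4804) = -54*(-1/4804) = 27/2402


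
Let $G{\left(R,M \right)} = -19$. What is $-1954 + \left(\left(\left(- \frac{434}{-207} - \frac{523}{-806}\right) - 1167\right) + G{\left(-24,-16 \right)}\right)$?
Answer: $- \frac{523425815}{166842} \approx -3137.3$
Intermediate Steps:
$-1954 + \left(\left(\left(- \frac{434}{-207} - \frac{523}{-806}\right) - 1167\right) + G{\left(-24,-16 \right)}\right) = -1954 - \frac{197416547}{166842} = - \frac{523425815}{166842}$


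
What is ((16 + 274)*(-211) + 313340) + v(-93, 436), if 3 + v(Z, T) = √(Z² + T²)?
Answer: 252147 + √198745 ≈ 2.5259e+5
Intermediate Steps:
v(Z, T) = -3 + √(T² + Z²) (v(Z, T) = -3 + √(Z² + T²) = -3 + √(T² + Z²))
((16 + 274)*(-211) + 313340) + v(-93, 436) = ((16 + 274)*(-211) + 313340) + (-3 + √(436² + (-93)²)) = (290*(-211) + 313340) + (-3 + √(190096 + 8649)) = (-61190 + 313340) + (-3 + √198745) = 252150 + (-3 + √198745) = 252147 + √198745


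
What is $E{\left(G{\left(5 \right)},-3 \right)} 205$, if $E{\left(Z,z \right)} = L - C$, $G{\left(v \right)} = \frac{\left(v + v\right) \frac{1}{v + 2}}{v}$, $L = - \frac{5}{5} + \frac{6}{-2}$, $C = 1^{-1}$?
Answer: $-1025$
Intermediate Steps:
$C = 1$
$L = -4$ ($L = \left(-5\right) \frac{1}{5} + 6 \left(- \frac{1}{2}\right) = -1 - 3 = -4$)
$G{\left(v \right)} = \frac{2}{2 + v}$ ($G{\left(v \right)} = \frac{2 v \frac{1}{2 + v}}{v} = \frac{2}{2 + v}$)
$E{\left(Z,z \right)} = -5$ ($E{\left(Z,z \right)} = -4 - 1 = -5$)
$E{\left(G{\left(5 \right)},-3 \right)} 205 = \left(-5\right) 205 = -1025$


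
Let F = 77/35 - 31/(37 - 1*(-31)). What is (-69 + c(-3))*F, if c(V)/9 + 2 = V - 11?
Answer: -126309/340 ≈ -371.50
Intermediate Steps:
F = 593/340 (F = 77*(1/35) - 31/(37 + 31) = 11/5 - 31/68 = 593/340 ≈ 1.7441)
c(V) = -117 + 9*V (c(V) = -18 + 9*(V - 11) = -18 + 9*(-11 + V) = -18 + (-99 + 9*V) = -117 + 9*V)
(-69 + c(-3))*F = (-69 + (-117 + 9*(-3)))*(593/340) = (-69 + (-117 - 27))*(593/340) = (-69 - 144)*(593/340) = -213*593/340 = -126309/340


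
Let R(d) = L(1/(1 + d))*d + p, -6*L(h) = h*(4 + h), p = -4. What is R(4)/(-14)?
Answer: 57/175 ≈ 0.32571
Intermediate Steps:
L(h) = -h*(4 + h)/6
R(d) = -4 - d*(4 + 1/(1 + d))/(6*(1 + d)) (R(d) = (-(4 + 1/(1 + d))/(6*(1 + d)))*d - 4 = -d*(4 + 1/(1 + d))/(6*(1 + d)) - 4 = -4 - d*(4 + 1/(1 + d))/(6*(1 + d)))
R(4)/(-14) = ((-24*(1 + 4)² - 1*4*(5 + 4*4))/(6*(1 + 4)²))/(-14) = -(-24*5² - 1*4*(5 + 16))/(84*5²) = -(-24*25 - 1*4*21)/(84*25) = -(-600 - 84)/(84*25) = -(-684)/(84*25) = -1/14*(-114/25) = 57/175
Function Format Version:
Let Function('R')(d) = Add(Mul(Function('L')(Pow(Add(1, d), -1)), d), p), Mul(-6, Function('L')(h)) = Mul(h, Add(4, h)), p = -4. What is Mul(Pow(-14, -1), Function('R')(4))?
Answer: Rational(57, 175) ≈ 0.32571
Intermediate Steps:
Function('L')(h) = Mul(Rational(-1, 6), h, Add(4, h)) (Function('L')(h) = Mul(Rational(-1, 6), Mul(h, Add(4, h))) = Mul(Rational(-1, 6), h, Add(4, h)))
Function('R')(d) = Add(-4, Mul(Rational(-1, 6), d, Pow(Add(1, d), -1), Add(4, Pow(Add(1, d), -1)))) (Function('R')(d) = Add(Mul(Mul(Rational(-1, 6), Pow(Add(1, d), -1), Add(4, Pow(Add(1, d), -1))), d), -4) = Add(Mul(Rational(-1, 6), d, Pow(Add(1, d), -1), Add(4, Pow(Add(1, d), -1))), -4) = Add(-4, Mul(Rational(-1, 6), d, Pow(Add(1, d), -1), Add(4, Pow(Add(1, d), -1)))))
Mul(Pow(-14, -1), Function('R')(4)) = Mul(Pow(-14, -1), Mul(Rational(1, 6), Pow(Add(1, 4), -2), Add(Mul(-24, Pow(Add(1, 4), 2)), Mul(-1, 4, Add(5, Mul(4, 4)))))) = Mul(Rational(-1, 14), Mul(Rational(1, 6), Pow(5, -2), Add(Mul(-24, Pow(5, 2)), Mul(-1, 4, Add(5, 16))))) = Mul(Rational(-1, 14), Mul(Rational(1, 6), Rational(1, 25), Add(Mul(-24, 25), Mul(-1, 4, 21)))) = Mul(Rational(-1, 14), Mul(Rational(1, 6), Rational(1, 25), Add(-600, -84))) = Mul(Rational(-1, 14), Mul(Rational(1, 6), Rational(1, 25), -684)) = Mul(Rational(-1, 14), Rational(-114, 25)) = Rational(57, 175)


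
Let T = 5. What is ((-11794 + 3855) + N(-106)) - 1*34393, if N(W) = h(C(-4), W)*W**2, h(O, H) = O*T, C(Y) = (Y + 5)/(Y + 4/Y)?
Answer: -53568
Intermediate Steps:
C(Y) = (5 + Y)/(Y + 4/Y)
h(O, H) = 5*O (h(O, H) = O*5 = 5*O)
N(W) = -W**2 (N(W) = (5*(-4*(5 - 4)/(4 + (-4)**2)))*W**2 = (5*(-4*1/(4 + 16)))*W**2 = (5*(-4*1/20))*W**2 = (5*(-4*1/20*1))*W**2 = (5*(-1/5))*W**2 = -W**2)
((-11794 + 3855) + N(-106)) - 1*34393 = ((-11794 + 3855) - 1*(-106)**2) - 1*34393 = (-7939 - 1*11236) - 34393 = (-7939 - 11236) - 34393 = -19175 - 34393 = -53568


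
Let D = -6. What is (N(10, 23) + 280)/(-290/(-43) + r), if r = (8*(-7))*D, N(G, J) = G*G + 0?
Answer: 8170/7369 ≈ 1.1087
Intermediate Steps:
N(G, J) = G² (N(G, J) = G² + 0 = G²)
r = 336 (r = (8*(-7))*(-6) = -56*(-6) = 336)
(N(10, 23) + 280)/(-290/(-43) + r) = (10² + 280)/(-290/(-43) + 336) = (100 + 280)/(-290*(-1/43) + 336) = 380/(290/43 + 336) = 380/(14738/43) = 380*(43/14738) = 8170/7369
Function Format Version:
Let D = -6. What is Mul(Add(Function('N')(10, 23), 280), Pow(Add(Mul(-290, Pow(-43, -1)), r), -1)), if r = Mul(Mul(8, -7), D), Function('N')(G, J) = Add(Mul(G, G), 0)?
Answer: Rational(8170, 7369) ≈ 1.1087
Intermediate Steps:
Function('N')(G, J) = Pow(G, 2) (Function('N')(G, J) = Add(Pow(G, 2), 0) = Pow(G, 2))
r = 336 (r = Mul(Mul(8, -7), -6) = Mul(-56, -6) = 336)
Mul(Add(Function('N')(10, 23), 280), Pow(Add(Mul(-290, Pow(-43, -1)), r), -1)) = Mul(Add(Pow(10, 2), 280), Pow(Add(Mul(-290, Pow(-43, -1)), 336), -1)) = Mul(Add(100, 280), Pow(Add(Mul(-290, Rational(-1, 43)), 336), -1)) = Mul(380, Pow(Add(Rational(290, 43), 336), -1)) = Mul(380, Pow(Rational(14738, 43), -1)) = Mul(380, Rational(43, 14738)) = Rational(8170, 7369)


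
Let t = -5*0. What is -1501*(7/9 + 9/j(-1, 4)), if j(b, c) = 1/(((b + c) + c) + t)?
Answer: -861574/9 ≈ -95731.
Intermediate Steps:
t = 0
j(b, c) = 1/(b + 2*c) (j(b, c) = 1/(((b + c) + c) + 0) = 1/((b + 2*c) + 0) = 1/(b + 2*c))
-1501*(7/9 + 9/j(-1, 4)) = -1501*(7/9 + 9/(1/(-1 + 2*4))) = -1501*(7*(⅑) + 9/(1/(-1 + 8))) = -1501*(7/9 + 9/(1/7)) = -1501*(7/9 + 9/(⅐)) = -1501*(7/9 + 9*7) = -1501*(7/9 + 63) = -1501*574/9 = -861574/9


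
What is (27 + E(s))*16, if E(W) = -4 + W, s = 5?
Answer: 448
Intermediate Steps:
(27 + E(s))*16 = (27 + (-4 + 5))*16 = (27 + 1)*16 = 28*16 = 448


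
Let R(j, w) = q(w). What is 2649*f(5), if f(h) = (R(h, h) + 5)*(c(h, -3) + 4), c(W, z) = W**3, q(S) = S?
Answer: 3417210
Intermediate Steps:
R(j, w) = w
f(h) = (4 + h**3)*(5 + h) (f(h) = (h + 5)*(h**3 + 4) = (5 + h)*(4 + h**3) = (4 + h**3)*(5 + h))
2649*f(5) = 2649*(20 + 5**4 + 4*5 + 5*5**3) = 2649*(20 + 625 + 20 + 5*125) = 2649*(20 + 625 + 20 + 625) = 2649*1290 = 3417210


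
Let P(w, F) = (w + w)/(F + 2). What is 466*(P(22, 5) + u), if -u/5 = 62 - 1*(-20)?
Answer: -1316916/7 ≈ -1.8813e+5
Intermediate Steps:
u = -410 (u = -5*(62 - 1*(-20)) = -5*(62 + 20) = -5*82 = -410)
P(w, F) = 2*w/(2 + F) (P(w, F) = (2*w)/(2 + F) = 2*w/(2 + F))
466*(P(22, 5) + u) = 466*(2*22/(2 + 5) - 410) = 466*(2*22/7 - 410) = 466*(2*22*(⅐) - 410) = 466*(44/7 - 410) = 466*(-2826/7) = -1316916/7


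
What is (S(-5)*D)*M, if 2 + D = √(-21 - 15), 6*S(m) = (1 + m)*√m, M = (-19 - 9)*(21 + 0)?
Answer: 784*√5*(-3 - I) ≈ -5259.2 - 1753.1*I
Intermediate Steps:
M = -588 (M = -28*21 = -588)
S(m) = √m*(1 + m)/6 (S(m) = ((1 + m)*√m)/6 = (√m*(1 + m))/6 = √m*(1 + m)/6)
D = -2 + 6*I (D = -2 + √(-21 - 15) = -2 + √(-36) = -2 + 6*I ≈ -2.0 + 6.0*I)
(S(-5)*D)*M = ((√(-5)*(1 - 5)/6)*(-2 + 6*I))*(-588) = (((⅙)*(I*√5)*(-4))*(-2 + 6*I))*(-588) = ((-2*I*√5/3)*(-2 + 6*I))*(-588) = -2*I*√5*(-2 + 6*I)/3*(-588) = 392*I*√5*(-2 + 6*I)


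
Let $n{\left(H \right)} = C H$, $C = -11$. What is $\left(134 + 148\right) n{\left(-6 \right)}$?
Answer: $18612$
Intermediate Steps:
$n{\left(H \right)} = - 11 H$
$\left(134 + 148\right) n{\left(-6 \right)} = \left(134 + 148\right) \left(\left(-11\right) \left(-6\right)\right) = 282 \cdot 66 = 18612$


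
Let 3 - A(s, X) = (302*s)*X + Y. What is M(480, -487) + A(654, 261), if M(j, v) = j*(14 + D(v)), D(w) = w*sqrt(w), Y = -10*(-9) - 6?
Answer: -51542949 - 233760*I*sqrt(487) ≈ -5.1543e+7 - 5.1586e+6*I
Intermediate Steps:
Y = 84 (Y = 90 - 6 = 84)
D(w) = w**(3/2)
A(s, X) = -81 - 302*X*s (A(s, X) = 3 - ((302*s)*X + 84) = 3 - (302*X*s + 84) = 3 - (84 + 302*X*s) = 3 + (-84 - 302*X*s) = -81 - 302*X*s)
M(j, v) = j*(14 + v**(3/2))
M(480, -487) + A(654, 261) = 480*(14 + (-487)**(3/2)) + (-81 - 302*261*654) = 480*(14 - 487*I*sqrt(487)) + (-81 - 51549588) = (6720 - 233760*I*sqrt(487)) - 51549669 = -51542949 - 233760*I*sqrt(487)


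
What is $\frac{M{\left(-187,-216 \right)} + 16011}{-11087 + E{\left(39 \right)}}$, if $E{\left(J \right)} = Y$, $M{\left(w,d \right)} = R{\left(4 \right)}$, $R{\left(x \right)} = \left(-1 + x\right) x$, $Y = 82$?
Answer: $- \frac{16023}{11005} \approx -1.456$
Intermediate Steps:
$R{\left(x \right)} = x \left(-1 + x\right)$
$M{\left(w,d \right)} = 12$ ($M{\left(w,d \right)} = 4 \left(-1 + 4\right) = 4 \cdot 3 = 12$)
$E{\left(J \right)} = 82$
$\frac{M{\left(-187,-216 \right)} + 16011}{-11087 + E{\left(39 \right)}} = \frac{12 + 16011}{-11087 + 82} = \frac{16023}{-11005} = 16023 \left(- \frac{1}{11005}\right) = - \frac{16023}{11005}$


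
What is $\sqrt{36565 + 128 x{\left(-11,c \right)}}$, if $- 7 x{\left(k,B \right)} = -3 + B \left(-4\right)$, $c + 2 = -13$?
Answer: $\frac{\sqrt{1740613}}{7} \approx 188.47$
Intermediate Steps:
$c = -15$ ($c = -2 - 13 = -15$)
$x{\left(k,B \right)} = \frac{3}{7} + \frac{4 B}{7}$ ($x{\left(k,B \right)} = - \frac{-3 + B \left(-4\right)}{7} = - \frac{-3 - 4 B}{7} = \frac{3}{7} + \frac{4 B}{7}$)
$\sqrt{36565 + 128 x{\left(-11,c \right)}} = \sqrt{36565 + 128 \left(\frac{3}{7} + \frac{4}{7} \left(-15\right)\right)} = \sqrt{36565 + 128 \left(\frac{3}{7} - \frac{60}{7}\right)} = \sqrt{36565 + 128 \left(- \frac{57}{7}\right)} = \sqrt{36565 - \frac{7296}{7}} = \sqrt{\frac{248659}{7}} = \frac{\sqrt{1740613}}{7}$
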